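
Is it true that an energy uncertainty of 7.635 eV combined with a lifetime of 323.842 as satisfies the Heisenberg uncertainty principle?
Yes, it satisfies the uncertainty relation.

Calculate the product ΔEΔt:
ΔE = 7.635 eV = 1.223e-18 J
ΔEΔt = (1.223e-18 J) × (3.238e-16 s)
ΔEΔt = 3.961e-34 J·s

Compare to the minimum allowed value ℏ/2:
ℏ/2 = 5.273e-35 J·s

Since ΔEΔt = 3.961e-34 J·s ≥ 5.273e-35 J·s = ℏ/2,
this satisfies the uncertainty relation.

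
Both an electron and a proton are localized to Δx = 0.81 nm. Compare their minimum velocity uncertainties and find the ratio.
The electron has the larger minimum velocity uncertainty, by a ratio of 1836.2.

For both particles, Δp_min = ℏ/(2Δx) = 6.510e-26 kg·m/s (same for both).

The velocity uncertainty is Δv = Δp/m:
- electron: Δv = 6.510e-26 / 9.109e-31 = 7.146e+04 m/s = 71.462 km/s
- proton: Δv = 6.510e-26 / 1.673e-27 = 3.892e+01 m/s = 38.919 m/s

Ratio: 7.146e+04 / 3.892e+01 = 1836.2

The lighter particle has larger velocity uncertainty because Δv ∝ 1/m.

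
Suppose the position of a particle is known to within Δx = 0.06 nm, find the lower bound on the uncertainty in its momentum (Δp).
8.788 × 10^-25 kg·m/s

Using the Heisenberg uncertainty principle:
ΔxΔp ≥ ℏ/2

The minimum uncertainty in momentum is:
Δp_min = ℏ/(2Δx)
Δp_min = (1.055e-34 J·s) / (2 × 6.000e-11 m)
Δp_min = 8.788e-25 kg·m/s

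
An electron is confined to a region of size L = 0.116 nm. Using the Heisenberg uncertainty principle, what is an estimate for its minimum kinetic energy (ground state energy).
707.859 meV

Using the uncertainty principle to estimate ground state energy:

1. The position uncertainty is approximately the confinement size:
   Δx ≈ L = 1.160e-10 m

2. From ΔxΔp ≥ ℏ/2, the minimum momentum uncertainty is:
   Δp ≈ ℏ/(2L) = 4.546e-25 kg·m/s

3. The kinetic energy is approximately:
   KE ≈ (Δp)²/(2m) = (4.546e-25)²/(2 × 9.109e-31 kg)
   KE ≈ 1.134e-19 J = 707.859 meV

This is an order-of-magnitude estimate of the ground state energy.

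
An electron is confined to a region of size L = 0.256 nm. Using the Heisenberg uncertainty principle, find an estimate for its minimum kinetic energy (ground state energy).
145.339 meV

Using the uncertainty principle to estimate ground state energy:

1. The position uncertainty is approximately the confinement size:
   Δx ≈ L = 2.560e-10 m

2. From ΔxΔp ≥ ℏ/2, the minimum momentum uncertainty is:
   Δp ≈ ℏ/(2L) = 2.060e-25 kg·m/s

3. The kinetic energy is approximately:
   KE ≈ (Δp)²/(2m) = (2.060e-25)²/(2 × 9.109e-31 kg)
   KE ≈ 2.329e-20 J = 145.339 meV

This is an order-of-magnitude estimate of the ground state energy.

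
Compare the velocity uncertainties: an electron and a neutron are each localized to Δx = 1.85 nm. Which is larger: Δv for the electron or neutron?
The electron has the larger minimum velocity uncertainty, by a ratio of 1838.7.

For both particles, Δp_min = ℏ/(2Δx) = 2.850e-26 kg·m/s (same for both).

The velocity uncertainty is Δv = Δp/m:
- electron: Δv = 2.850e-26 / 9.109e-31 = 3.129e+04 m/s = 31.289 km/s
- neutron: Δv = 2.850e-26 / 1.675e-27 = 1.702e+01 m/s = 17.017 m/s

Ratio: 3.129e+04 / 1.702e+01 = 1838.7

The lighter particle has larger velocity uncertainty because Δv ∝ 1/m.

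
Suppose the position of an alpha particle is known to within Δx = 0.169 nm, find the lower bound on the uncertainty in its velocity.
46.956 m/s

Using the Heisenberg uncertainty principle and Δp = mΔv:
ΔxΔp ≥ ℏ/2
Δx(mΔv) ≥ ℏ/2

The minimum uncertainty in velocity is:
Δv_min = ℏ/(2mΔx)
Δv_min = (1.055e-34 J·s) / (2 × 6.645e-27 kg × 1.690e-10 m)
Δv_min = 4.696e+01 m/s = 46.956 m/s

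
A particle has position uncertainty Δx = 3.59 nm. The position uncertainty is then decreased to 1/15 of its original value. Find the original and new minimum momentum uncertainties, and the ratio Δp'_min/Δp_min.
Original Δp_min = 1.469 × 10^-26 kg·m/s; new Δp'_min = 2.203 × 10^-25 kg·m/s; ratio Δp'_min/Δp_min = 15.

From the uncertainty principle ΔxΔp ≥ ℏ/2, the minimum momentum uncertainty is Δp_min = ℏ/(2Δx).

Original (Δx = 3.59 nm = 3.590e-09 m):
Δp_min = (1.055e-34 J·s)/(2 × 3.590e-09 m) = 1.469e-26 kg·m/s

When Δx → (1/15)Δx:
Δp'_min = ℏ/(2 × (1/15)Δx) = 15 × ℏ/(2Δx) = 15 × Δp_min
Δp'_min = 15 × 1.469e-26 kg·m/s = 2.203e-25 kg·m/s

Since Δp_min ∝ 1/Δx, when Δx is decreased to 1/15 of its original value, Δp_min increases to 15 times its original value.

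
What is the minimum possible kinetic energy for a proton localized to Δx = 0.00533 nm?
182.600 meV

Localizing a particle requires giving it sufficient momentum uncertainty:

1. From uncertainty principle: Δp ≥ ℏ/(2Δx)
   Δp_min = (1.055e-34 J·s) / (2 × 5.330e-12 m)
   Δp_min = 9.893e-24 kg·m/s

2. This momentum uncertainty corresponds to kinetic energy:
   KE ≈ (Δp)²/(2m) = (9.893e-24)²/(2 × 1.673e-27 kg)
   KE = 2.926e-20 J = 182.600 meV

Tighter localization requires more energy.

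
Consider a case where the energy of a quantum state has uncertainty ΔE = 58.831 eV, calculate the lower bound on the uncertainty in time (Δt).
5.594 as

Using the energy-time uncertainty principle:
ΔEΔt ≥ ℏ/2

The minimum uncertainty in time is:
Δt_min = ℏ/(2ΔE)
Δt_min = (1.055e-34 J·s) / (2 × 9.426e-18 J)
Δt_min = 5.594e-18 s = 5.594 as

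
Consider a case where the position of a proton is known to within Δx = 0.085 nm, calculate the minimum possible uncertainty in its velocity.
370.877 m/s

Using the Heisenberg uncertainty principle and Δp = mΔv:
ΔxΔp ≥ ℏ/2
Δx(mΔv) ≥ ℏ/2

The minimum uncertainty in velocity is:
Δv_min = ℏ/(2mΔx)
Δv_min = (1.055e-34 J·s) / (2 × 1.673e-27 kg × 8.500e-11 m)
Δv_min = 3.709e+02 m/s = 370.877 m/s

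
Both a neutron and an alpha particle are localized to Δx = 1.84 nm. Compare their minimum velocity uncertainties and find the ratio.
The neutron has the larger minimum velocity uncertainty, by a ratio of 4.0.

For both particles, Δp_min = ℏ/(2Δx) = 2.866e-26 kg·m/s (same for both).

The velocity uncertainty is Δv = Δp/m:
- neutron: Δv = 2.866e-26 / 1.675e-27 = 1.711e+01 m/s = 17.109 m/s
- alpha particle: Δv = 2.866e-26 / 6.645e-27 = 4.313e+00 m/s = 4.313 m/s

Ratio: 1.711e+01 / 4.313e+00 = 4.0

The lighter particle has larger velocity uncertainty because Δv ∝ 1/m.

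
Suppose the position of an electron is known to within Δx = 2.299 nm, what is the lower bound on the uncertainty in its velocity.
25.178 km/s

Using the Heisenberg uncertainty principle and Δp = mΔv:
ΔxΔp ≥ ℏ/2
Δx(mΔv) ≥ ℏ/2

The minimum uncertainty in velocity is:
Δv_min = ℏ/(2mΔx)
Δv_min = (1.055e-34 J·s) / (2 × 9.109e-31 kg × 2.299e-09 m)
Δv_min = 2.518e+04 m/s = 25.178 km/s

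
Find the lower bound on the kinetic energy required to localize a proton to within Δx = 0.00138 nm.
2.724 eV

Localizing a particle requires giving it sufficient momentum uncertainty:

1. From uncertainty principle: Δp ≥ ℏ/(2Δx)
   Δp_min = (1.055e-34 J·s) / (2 × 1.380e-12 m)
   Δp_min = 3.821e-23 kg·m/s

2. This momentum uncertainty corresponds to kinetic energy:
   KE ≈ (Δp)²/(2m) = (3.821e-23)²/(2 × 1.673e-27 kg)
   KE = 4.364e-19 J = 2.724 eV

Tighter localization requires more energy.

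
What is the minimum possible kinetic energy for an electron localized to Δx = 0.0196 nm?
24.794 eV

Localizing a particle requires giving it sufficient momentum uncertainty:

1. From uncertainty principle: Δp ≥ ℏ/(2Δx)
   Δp_min = (1.055e-34 J·s) / (2 × 1.960e-11 m)
   Δp_min = 2.690e-24 kg·m/s

2. This momentum uncertainty corresponds to kinetic energy:
   KE ≈ (Δp)²/(2m) = (2.690e-24)²/(2 × 9.109e-31 kg)
   KE = 3.972e-18 J = 24.794 eV

Tighter localization requires more energy.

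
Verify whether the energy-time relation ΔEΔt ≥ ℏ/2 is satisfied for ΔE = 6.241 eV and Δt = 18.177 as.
No, it violates the uncertainty relation.

Calculate the product ΔEΔt:
ΔE = 6.241 eV = 9.999e-19 J
ΔEΔt = (9.999e-19 J) × (1.818e-17 s)
ΔEΔt = 1.818e-35 J·s

Compare to the minimum allowed value ℏ/2:
ℏ/2 = 5.273e-35 J·s

Since ΔEΔt = 1.818e-35 J·s < 5.273e-35 J·s = ℏ/2,
this violates the uncertainty relation.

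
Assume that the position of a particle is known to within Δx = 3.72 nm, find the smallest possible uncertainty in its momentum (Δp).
1.417 × 10^-26 kg·m/s

Using the Heisenberg uncertainty principle:
ΔxΔp ≥ ℏ/2

The minimum uncertainty in momentum is:
Δp_min = ℏ/(2Δx)
Δp_min = (1.055e-34 J·s) / (2 × 3.720e-09 m)
Δp_min = 1.417e-26 kg·m/s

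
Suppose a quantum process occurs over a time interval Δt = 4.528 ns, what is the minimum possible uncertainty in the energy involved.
72.682 neV

Using the energy-time uncertainty principle:
ΔEΔt ≥ ℏ/2

The minimum uncertainty in energy is:
ΔE_min = ℏ/(2Δt)
ΔE_min = (1.055e-34 J·s) / (2 × 4.528e-09 s)
ΔE_min = 1.165e-26 J = 72.682 neV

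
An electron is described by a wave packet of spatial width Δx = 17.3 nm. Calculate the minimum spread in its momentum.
3.048 × 10^-27 kg·m/s

For a wave packet, the spatial width Δx and momentum spread Δp are related by the uncertainty principle:
ΔxΔp ≥ ℏ/2

The minimum momentum spread is:
Δp_min = ℏ/(2Δx)
Δp_min = (1.055e-34 J·s) / (2 × 1.730e-08 m)
Δp_min = 3.048e-27 kg·m/s

A wave packet cannot have both a well-defined position and well-defined momentum.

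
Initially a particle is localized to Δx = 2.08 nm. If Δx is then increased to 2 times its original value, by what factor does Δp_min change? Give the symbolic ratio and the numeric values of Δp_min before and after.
Original Δp_min = 2.535 × 10^-26 kg·m/s; new Δp'_min = 1.268 × 10^-26 kg·m/s; ratio Δp'_min/Δp_min = 1/2.

From the uncertainty principle ΔxΔp ≥ ℏ/2, the minimum momentum uncertainty is Δp_min = ℏ/(2Δx).

Original (Δx = 2.08 nm = 2.080e-09 m):
Δp_min = (1.055e-34 J·s)/(2 × 2.080e-09 m) = 2.535e-26 kg·m/s

When Δx → 2Δx:
Δp'_min = ℏ/(2 × 2Δx) = (1/2) × ℏ/(2Δx) = (1/2) × Δp_min
Δp'_min = 1/2 × 2.535e-26 kg·m/s = 1.268e-26 kg·m/s

Since Δp_min ∝ 1/Δx, when Δx is increased to 2 times its original value, Δp_min decreases to 1/2 of its original value.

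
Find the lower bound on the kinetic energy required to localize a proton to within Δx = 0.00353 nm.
416.298 meV

Localizing a particle requires giving it sufficient momentum uncertainty:

1. From uncertainty principle: Δp ≥ ℏ/(2Δx)
   Δp_min = (1.055e-34 J·s) / (2 × 3.530e-12 m)
   Δp_min = 1.494e-23 kg·m/s

2. This momentum uncertainty corresponds to kinetic energy:
   KE ≈ (Δp)²/(2m) = (1.494e-23)²/(2 × 1.673e-27 kg)
   KE = 6.670e-20 J = 416.298 meV

Tighter localization requires more energy.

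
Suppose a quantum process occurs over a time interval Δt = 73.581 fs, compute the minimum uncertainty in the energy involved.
4.473 meV

Using the energy-time uncertainty principle:
ΔEΔt ≥ ℏ/2

The minimum uncertainty in energy is:
ΔE_min = ℏ/(2Δt)
ΔE_min = (1.055e-34 J·s) / (2 × 7.358e-14 s)
ΔE_min = 7.166e-22 J = 4.473 meV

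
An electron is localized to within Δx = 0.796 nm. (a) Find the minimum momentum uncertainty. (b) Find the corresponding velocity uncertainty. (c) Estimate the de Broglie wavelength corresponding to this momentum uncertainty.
(a) Δp_min = 6.624 × 10^-26 kg·m/s
(b) Δv_min = 72.718 km/s
(c) λ_dB = 10.003 nm

Step-by-step:

(a) From the uncertainty principle:
Δp_min = ℏ/(2Δx) = (1.055e-34 J·s)/(2 × 7.960e-10 m) = 6.624e-26 kg·m/s

(b) The velocity uncertainty:
Δv = Δp/m = (6.624e-26 kg·m/s)/(9.109e-31 kg) = 7.272e+04 m/s = 72.718 km/s

(c) The de Broglie wavelength for this momentum:
λ = h/p = (6.626e-34 J·s)/(6.624e-26 kg·m/s) = 1.000e-08 m = 10.003 nm

Note: The de Broglie wavelength is comparable to the localization size, as expected from wave-particle duality.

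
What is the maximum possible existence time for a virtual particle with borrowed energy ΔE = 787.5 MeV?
4.179 × 10^-25 s

Using the energy-time uncertainty principle:
ΔEΔt ≥ ℏ/2

For a virtual particle borrowing energy ΔE, the maximum lifetime is:
Δt_max = ℏ/(2ΔE)

Converting energy:
ΔE = 787.5 MeV = 1.262e-10 J

Δt_max = (1.055e-34 J·s) / (2 × 1.262e-10 J)
Δt_max = 4.179e-25 s = 4.179 × 10^-25 s

Virtual particles with higher borrowed energy exist for shorter times.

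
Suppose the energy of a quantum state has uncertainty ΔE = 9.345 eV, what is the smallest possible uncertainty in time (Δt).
35.217 as

Using the energy-time uncertainty principle:
ΔEΔt ≥ ℏ/2

The minimum uncertainty in time is:
Δt_min = ℏ/(2ΔE)
Δt_min = (1.055e-34 J·s) / (2 × 1.497e-18 J)
Δt_min = 3.522e-17 s = 35.217 as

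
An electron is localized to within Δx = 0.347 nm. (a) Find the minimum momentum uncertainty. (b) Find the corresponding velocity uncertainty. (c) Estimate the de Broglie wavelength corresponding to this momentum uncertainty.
(a) Δp_min = 1.520 × 10^-25 kg·m/s
(b) Δv_min = 166.812 km/s
(c) λ_dB = 4.361 nm

Step-by-step:

(a) From the uncertainty principle:
Δp_min = ℏ/(2Δx) = (1.055e-34 J·s)/(2 × 3.470e-10 m) = 1.520e-25 kg·m/s

(b) The velocity uncertainty:
Δv = Δp/m = (1.520e-25 kg·m/s)/(9.109e-31 kg) = 1.668e+05 m/s = 166.812 km/s

(c) The de Broglie wavelength for this momentum:
λ = h/p = (6.626e-34 J·s)/(1.520e-25 kg·m/s) = 4.361e-09 m = 4.361 nm

Note: The de Broglie wavelength is comparable to the localization size, as expected from wave-particle duality.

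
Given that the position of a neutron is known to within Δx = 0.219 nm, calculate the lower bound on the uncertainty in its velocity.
143.749 m/s

Using the Heisenberg uncertainty principle and Δp = mΔv:
ΔxΔp ≥ ℏ/2
Δx(mΔv) ≥ ℏ/2

The minimum uncertainty in velocity is:
Δv_min = ℏ/(2mΔx)
Δv_min = (1.055e-34 J·s) / (2 × 1.675e-27 kg × 2.190e-10 m)
Δv_min = 1.437e+02 m/s = 143.749 m/s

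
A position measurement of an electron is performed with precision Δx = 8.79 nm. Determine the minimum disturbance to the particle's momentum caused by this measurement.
5.999 × 10^-27 kg·m/s

The uncertainty principle implies that measuring position disturbs momentum:
ΔxΔp ≥ ℏ/2

When we measure position with precision Δx, we necessarily introduce a momentum uncertainty:
Δp ≥ ℏ/(2Δx)
Δp_min = (1.055e-34 J·s) / (2 × 8.790e-09 m)
Δp_min = 5.999e-27 kg·m/s

The more precisely we measure position, the greater the momentum disturbance.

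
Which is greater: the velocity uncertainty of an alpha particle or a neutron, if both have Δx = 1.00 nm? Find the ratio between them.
The neutron has the larger minimum velocity uncertainty, by a ratio of 4.0.

For both particles, Δp_min = ℏ/(2Δx) = 5.273e-26 kg·m/s (same for both).

The velocity uncertainty is Δv = Δp/m:
- alpha particle: Δv = 5.273e-26 / 6.645e-27 = 7.935e+00 m/s = 7.935 m/s
- neutron: Δv = 5.273e-26 / 1.675e-27 = 3.148e+01 m/s = 31.481 m/s

Ratio: 3.148e+01 / 7.935e+00 = 4.0

The lighter particle has larger velocity uncertainty because Δv ∝ 1/m.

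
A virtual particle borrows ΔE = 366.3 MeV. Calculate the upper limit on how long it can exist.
8.985 × 10^-25 s

Using the energy-time uncertainty principle:
ΔEΔt ≥ ℏ/2

For a virtual particle borrowing energy ΔE, the maximum lifetime is:
Δt_max = ℏ/(2ΔE)

Converting energy:
ΔE = 366.3 MeV = 5.869e-11 J

Δt_max = (1.055e-34 J·s) / (2 × 5.869e-11 J)
Δt_max = 8.985e-25 s = 8.985 × 10^-25 s

Virtual particles with higher borrowed energy exist for shorter times.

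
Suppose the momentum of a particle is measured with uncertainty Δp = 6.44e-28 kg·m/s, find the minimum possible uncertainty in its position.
81.877 nm

Using the Heisenberg uncertainty principle:
ΔxΔp ≥ ℏ/2

The minimum uncertainty in position is:
Δx_min = ℏ/(2Δp)
Δx_min = (1.055e-34 J·s) / (2 × 6.440e-28 kg·m/s)
Δx_min = 8.188e-08 m = 81.877 nm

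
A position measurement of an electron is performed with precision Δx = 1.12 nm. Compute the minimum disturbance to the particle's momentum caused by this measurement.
4.708 × 10^-26 kg·m/s

The uncertainty principle implies that measuring position disturbs momentum:
ΔxΔp ≥ ℏ/2

When we measure position with precision Δx, we necessarily introduce a momentum uncertainty:
Δp ≥ ℏ/(2Δx)
Δp_min = (1.055e-34 J·s) / (2 × 1.120e-09 m)
Δp_min = 4.708e-26 kg·m/s

The more precisely we measure position, the greater the momentum disturbance.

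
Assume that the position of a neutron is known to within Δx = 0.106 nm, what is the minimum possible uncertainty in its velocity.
296.992 m/s

Using the Heisenberg uncertainty principle and Δp = mΔv:
ΔxΔp ≥ ℏ/2
Δx(mΔv) ≥ ℏ/2

The minimum uncertainty in velocity is:
Δv_min = ℏ/(2mΔx)
Δv_min = (1.055e-34 J·s) / (2 × 1.675e-27 kg × 1.060e-10 m)
Δv_min = 2.970e+02 m/s = 296.992 m/s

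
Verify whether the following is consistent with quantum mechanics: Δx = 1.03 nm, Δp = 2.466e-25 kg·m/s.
Yes, it satisfies the uncertainty principle.

Calculate the product ΔxΔp:
ΔxΔp = (1.030e-09 m) × (2.466e-25 kg·m/s)
ΔxΔp = 2.540e-34 J·s

Compare to the minimum allowed value ℏ/2:
ℏ/2 = 5.273e-35 J·s

Since ΔxΔp = 2.540e-34 J·s ≥ 5.273e-35 J·s = ℏ/2,
the measurement satisfies the uncertainty principle.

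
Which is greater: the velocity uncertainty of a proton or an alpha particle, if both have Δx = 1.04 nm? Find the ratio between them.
The proton has the larger minimum velocity uncertainty, by a ratio of 4.0.

For both particles, Δp_min = ℏ/(2Δx) = 5.070e-26 kg·m/s (same for both).

The velocity uncertainty is Δv = Δp/m:
- proton: Δv = 5.070e-26 / 1.673e-27 = 3.031e+01 m/s = 30.312 m/s
- alpha particle: Δv = 5.070e-26 / 6.645e-27 = 7.630e+00 m/s = 7.630 m/s

Ratio: 3.031e+01 / 7.630e+00 = 4.0

The lighter particle has larger velocity uncertainty because Δv ∝ 1/m.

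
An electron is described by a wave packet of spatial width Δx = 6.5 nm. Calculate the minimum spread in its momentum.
8.112 × 10^-27 kg·m/s

For a wave packet, the spatial width Δx and momentum spread Δp are related by the uncertainty principle:
ΔxΔp ≥ ℏ/2

The minimum momentum spread is:
Δp_min = ℏ/(2Δx)
Δp_min = (1.055e-34 J·s) / (2 × 6.500e-09 m)
Δp_min = 8.112e-27 kg·m/s

A wave packet cannot have both a well-defined position and well-defined momentum.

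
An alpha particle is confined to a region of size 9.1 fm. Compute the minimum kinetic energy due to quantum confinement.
15.769 keV

Using the uncertainty principle:

1. Position uncertainty: Δx ≈ 9.100e-15 m
2. Minimum momentum uncertainty: Δp = ℏ/(2Δx) = 5.794e-21 kg·m/s
3. Minimum kinetic energy:
   KE = (Δp)²/(2m) = (5.794e-21)²/(2 × 6.645e-27 kg)
   KE = 2.526e-15 J = 15.769 keV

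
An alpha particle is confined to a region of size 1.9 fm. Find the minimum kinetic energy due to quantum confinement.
361.720 keV

Using the uncertainty principle:

1. Position uncertainty: Δx ≈ 1.900e-15 m
2. Minimum momentum uncertainty: Δp = ℏ/(2Δx) = 2.775e-20 kg·m/s
3. Minimum kinetic energy:
   KE = (Δp)²/(2m) = (2.775e-20)²/(2 × 6.645e-27 kg)
   KE = 5.795e-14 J = 361.720 keV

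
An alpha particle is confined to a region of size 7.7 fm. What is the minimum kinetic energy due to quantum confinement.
22.024 keV

Using the uncertainty principle:

1. Position uncertainty: Δx ≈ 7.700e-15 m
2. Minimum momentum uncertainty: Δp = ℏ/(2Δx) = 6.848e-21 kg·m/s
3. Minimum kinetic energy:
   KE = (Δp)²/(2m) = (6.848e-21)²/(2 × 6.645e-27 kg)
   KE = 3.529e-15 J = 22.024 keV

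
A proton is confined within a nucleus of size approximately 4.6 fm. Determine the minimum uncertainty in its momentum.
1.146 × 10^-20 kg·m/s

Using the Heisenberg uncertainty principle:
ΔxΔp ≥ ℏ/2

With Δx ≈ L = 4.600e-15 m (the confinement size):
Δp_min = ℏ/(2Δx)
Δp_min = (1.055e-34 J·s) / (2 × 4.600e-15 m)
Δp_min = 1.146e-20 kg·m/s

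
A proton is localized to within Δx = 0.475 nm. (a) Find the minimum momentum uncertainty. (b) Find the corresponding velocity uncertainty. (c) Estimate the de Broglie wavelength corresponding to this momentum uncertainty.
(a) Δp_min = 1.110 × 10^-25 kg·m/s
(b) Δv_min = 66.367 m/s
(c) λ_dB = 5.969 nm

Step-by-step:

(a) From the uncertainty principle:
Δp_min = ℏ/(2Δx) = (1.055e-34 J·s)/(2 × 4.750e-10 m) = 1.110e-25 kg·m/s

(b) The velocity uncertainty:
Δv = Δp/m = (1.110e-25 kg·m/s)/(1.673e-27 kg) = 6.637e+01 m/s = 66.367 m/s

(c) The de Broglie wavelength for this momentum:
λ = h/p = (6.626e-34 J·s)/(1.110e-25 kg·m/s) = 5.969e-09 m = 5.969 nm

Note: The de Broglie wavelength is comparable to the localization size, as expected from wave-particle duality.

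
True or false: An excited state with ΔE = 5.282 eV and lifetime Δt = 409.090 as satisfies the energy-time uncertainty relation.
Yes, it satisfies the uncertainty relation.

Calculate the product ΔEΔt:
ΔE = 5.282 eV = 8.463e-19 J
ΔEΔt = (8.463e-19 J) × (4.091e-16 s)
ΔEΔt = 3.462e-34 J·s

Compare to the minimum allowed value ℏ/2:
ℏ/2 = 5.273e-35 J·s

Since ΔEΔt = 3.462e-34 J·s ≥ 5.273e-35 J·s = ℏ/2,
this satisfies the uncertainty relation.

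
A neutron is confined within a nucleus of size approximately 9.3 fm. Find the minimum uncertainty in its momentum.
5.670 × 10^-21 kg·m/s

Using the Heisenberg uncertainty principle:
ΔxΔp ≥ ℏ/2

With Δx ≈ L = 9.300e-15 m (the confinement size):
Δp_min = ℏ/(2Δx)
Δp_min = (1.055e-34 J·s) / (2 × 9.300e-15 m)
Δp_min = 5.670e-21 kg·m/s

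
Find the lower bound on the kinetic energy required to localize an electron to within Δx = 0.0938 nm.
1.083 eV

Localizing a particle requires giving it sufficient momentum uncertainty:

1. From uncertainty principle: Δp ≥ ℏ/(2Δx)
   Δp_min = (1.055e-34 J·s) / (2 × 9.380e-11 m)
   Δp_min = 5.621e-25 kg·m/s

2. This momentum uncertainty corresponds to kinetic energy:
   KE ≈ (Δp)²/(2m) = (5.621e-25)²/(2 × 9.109e-31 kg)
   KE = 1.734e-19 J = 1.083 eV

Tighter localization requires more energy.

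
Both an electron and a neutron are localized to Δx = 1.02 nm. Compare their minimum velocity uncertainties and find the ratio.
The electron has the larger minimum velocity uncertainty, by a ratio of 1838.7.

For both particles, Δp_min = ℏ/(2Δx) = 5.169e-26 kg·m/s (same for both).

The velocity uncertainty is Δv = Δp/m:
- electron: Δv = 5.169e-26 / 9.109e-31 = 5.675e+04 m/s = 56.749 km/s
- neutron: Δv = 5.169e-26 / 1.675e-27 = 3.086e+01 m/s = 30.864 m/s

Ratio: 5.675e+04 / 3.086e+01 = 1838.7

The lighter particle has larger velocity uncertainty because Δv ∝ 1/m.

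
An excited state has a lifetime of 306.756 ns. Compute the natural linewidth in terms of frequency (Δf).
259.416 kHz

Using the energy-time uncertainty principle and E = hf:
ΔEΔt ≥ ℏ/2
hΔf·Δt ≥ ℏ/2

The minimum frequency uncertainty is:
Δf = ℏ/(2hτ) = 1/(4πτ)
Δf = 1/(4π × 3.068e-07 s)
Δf = 2.594e+05 Hz = 259.416 kHz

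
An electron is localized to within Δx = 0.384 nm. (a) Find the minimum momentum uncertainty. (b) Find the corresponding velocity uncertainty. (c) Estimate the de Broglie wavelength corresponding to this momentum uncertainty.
(a) Δp_min = 1.373 × 10^-25 kg·m/s
(b) Δv_min = 150.739 km/s
(c) λ_dB = 4.825 nm

Step-by-step:

(a) From the uncertainty principle:
Δp_min = ℏ/(2Δx) = (1.055e-34 J·s)/(2 × 3.840e-10 m) = 1.373e-25 kg·m/s

(b) The velocity uncertainty:
Δv = Δp/m = (1.373e-25 kg·m/s)/(9.109e-31 kg) = 1.507e+05 m/s = 150.739 km/s

(c) The de Broglie wavelength for this momentum:
λ = h/p = (6.626e-34 J·s)/(1.373e-25 kg·m/s) = 4.825e-09 m = 4.825 nm

Note: The de Broglie wavelength is comparable to the localization size, as expected from wave-particle duality.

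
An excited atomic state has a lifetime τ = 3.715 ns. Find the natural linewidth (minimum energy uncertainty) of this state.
88.588 neV

Using the energy-time uncertainty principle:
ΔEΔt ≥ ℏ/2

The lifetime τ represents the time uncertainty Δt.
The natural linewidth (minimum energy uncertainty) is:

ΔE = ℏ/(2τ)
ΔE = (1.055e-34 J·s) / (2 × 3.715e-09 s)
ΔE = 1.419e-26 J = 88.588 neV

This natural linewidth limits the precision of spectroscopic measurements.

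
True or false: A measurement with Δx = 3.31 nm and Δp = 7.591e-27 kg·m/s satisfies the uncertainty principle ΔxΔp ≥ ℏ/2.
No, it violates the uncertainty principle (impossible measurement).

Calculate the product ΔxΔp:
ΔxΔp = (3.310e-09 m) × (7.591e-27 kg·m/s)
ΔxΔp = 2.513e-35 J·s

Compare to the minimum allowed value ℏ/2:
ℏ/2 = 5.273e-35 J·s

Since ΔxΔp = 2.513e-35 J·s < 5.273e-35 J·s = ℏ/2,
the measurement violates the uncertainty principle.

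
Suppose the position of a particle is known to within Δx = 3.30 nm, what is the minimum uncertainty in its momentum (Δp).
1.598 × 10^-26 kg·m/s

Using the Heisenberg uncertainty principle:
ΔxΔp ≥ ℏ/2

The minimum uncertainty in momentum is:
Δp_min = ℏ/(2Δx)
Δp_min = (1.055e-34 J·s) / (2 × 3.300e-09 m)
Δp_min = 1.598e-26 kg·m/s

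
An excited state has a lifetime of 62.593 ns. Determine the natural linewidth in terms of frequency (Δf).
1.271 MHz

Using the energy-time uncertainty principle and E = hf:
ΔEΔt ≥ ℏ/2
hΔf·Δt ≥ ℏ/2

The minimum frequency uncertainty is:
Δf = ℏ/(2hτ) = 1/(4πτ)
Δf = 1/(4π × 6.259e-08 s)
Δf = 1.271e+06 Hz = 1.271 MHz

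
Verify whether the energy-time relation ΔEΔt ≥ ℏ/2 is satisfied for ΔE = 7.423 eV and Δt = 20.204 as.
No, it violates the uncertainty relation.

Calculate the product ΔEΔt:
ΔE = 7.423 eV = 1.189e-18 J
ΔEΔt = (1.189e-18 J) × (2.020e-17 s)
ΔEΔt = 2.403e-35 J·s

Compare to the minimum allowed value ℏ/2:
ℏ/2 = 5.273e-35 J·s

Since ΔEΔt = 2.403e-35 J·s < 5.273e-35 J·s = ℏ/2,
this violates the uncertainty relation.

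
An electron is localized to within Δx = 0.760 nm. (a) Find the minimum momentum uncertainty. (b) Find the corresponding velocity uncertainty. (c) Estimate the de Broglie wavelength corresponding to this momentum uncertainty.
(a) Δp_min = 6.938 × 10^-26 kg·m/s
(b) Δv_min = 76.163 km/s
(c) λ_dB = 9.550 nm

Step-by-step:

(a) From the uncertainty principle:
Δp_min = ℏ/(2Δx) = (1.055e-34 J·s)/(2 × 7.600e-10 m) = 6.938e-26 kg·m/s

(b) The velocity uncertainty:
Δv = Δp/m = (6.938e-26 kg·m/s)/(9.109e-31 kg) = 7.616e+04 m/s = 76.163 km/s

(c) The de Broglie wavelength for this momentum:
λ = h/p = (6.626e-34 J·s)/(6.938e-26 kg·m/s) = 9.550e-09 m = 9.550 nm

Note: The de Broglie wavelength is comparable to the localization size, as expected from wave-particle duality.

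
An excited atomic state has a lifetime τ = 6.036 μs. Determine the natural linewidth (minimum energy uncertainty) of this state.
54.524 peV

Using the energy-time uncertainty principle:
ΔEΔt ≥ ℏ/2

The lifetime τ represents the time uncertainty Δt.
The natural linewidth (minimum energy uncertainty) is:

ΔE = ℏ/(2τ)
ΔE = (1.055e-34 J·s) / (2 × 6.036e-06 s)
ΔE = 8.736e-30 J = 54.524 peV

This natural linewidth limits the precision of spectroscopic measurements.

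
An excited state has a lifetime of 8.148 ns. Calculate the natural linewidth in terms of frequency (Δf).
9.767 MHz

Using the energy-time uncertainty principle and E = hf:
ΔEΔt ≥ ℏ/2
hΔf·Δt ≥ ℏ/2

The minimum frequency uncertainty is:
Δf = ℏ/(2hτ) = 1/(4πτ)
Δf = 1/(4π × 8.148e-09 s)
Δf = 9.767e+06 Hz = 9.767 MHz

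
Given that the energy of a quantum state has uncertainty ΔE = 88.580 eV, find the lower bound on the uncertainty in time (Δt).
3.715 as

Using the energy-time uncertainty principle:
ΔEΔt ≥ ℏ/2

The minimum uncertainty in time is:
Δt_min = ℏ/(2ΔE)
Δt_min = (1.055e-34 J·s) / (2 × 1.419e-17 J)
Δt_min = 3.715e-18 s = 3.715 as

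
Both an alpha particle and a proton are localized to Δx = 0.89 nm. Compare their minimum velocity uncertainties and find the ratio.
The proton has the larger minimum velocity uncertainty, by a ratio of 4.0.

For both particles, Δp_min = ℏ/(2Δx) = 5.925e-26 kg·m/s (same for both).

The velocity uncertainty is Δv = Δp/m:
- alpha particle: Δv = 5.925e-26 / 6.645e-27 = 8.916e+00 m/s = 8.916 m/s
- proton: Δv = 5.925e-26 / 1.673e-27 = 3.542e+01 m/s = 35.421 m/s

Ratio: 3.542e+01 / 8.916e+00 = 4.0

The lighter particle has larger velocity uncertainty because Δv ∝ 1/m.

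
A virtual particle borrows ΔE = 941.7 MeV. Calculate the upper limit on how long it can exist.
3.495 × 10^-25 s

Using the energy-time uncertainty principle:
ΔEΔt ≥ ℏ/2

For a virtual particle borrowing energy ΔE, the maximum lifetime is:
Δt_max = ℏ/(2ΔE)

Converting energy:
ΔE = 941.7 MeV = 1.509e-10 J

Δt_max = (1.055e-34 J·s) / (2 × 1.509e-10 J)
Δt_max = 3.495e-25 s = 3.495 × 10^-25 s

Virtual particles with higher borrowed energy exist for shorter times.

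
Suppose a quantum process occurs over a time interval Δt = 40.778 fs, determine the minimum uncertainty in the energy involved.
8.071 meV

Using the energy-time uncertainty principle:
ΔEΔt ≥ ℏ/2

The minimum uncertainty in energy is:
ΔE_min = ℏ/(2Δt)
ΔE_min = (1.055e-34 J·s) / (2 × 4.078e-14 s)
ΔE_min = 1.293e-21 J = 8.071 meV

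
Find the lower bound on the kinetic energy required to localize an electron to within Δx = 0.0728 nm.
1.797 eV

Localizing a particle requires giving it sufficient momentum uncertainty:

1. From uncertainty principle: Δp ≥ ℏ/(2Δx)
   Δp_min = (1.055e-34 J·s) / (2 × 7.280e-11 m)
   Δp_min = 7.243e-25 kg·m/s

2. This momentum uncertainty corresponds to kinetic energy:
   KE ≈ (Δp)²/(2m) = (7.243e-25)²/(2 × 9.109e-31 kg)
   KE = 2.879e-19 J = 1.797 eV

Tighter localization requires more energy.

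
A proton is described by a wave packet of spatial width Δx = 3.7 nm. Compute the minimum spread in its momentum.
1.425 × 10^-26 kg·m/s

For a wave packet, the spatial width Δx and momentum spread Δp are related by the uncertainty principle:
ΔxΔp ≥ ℏ/2

The minimum momentum spread is:
Δp_min = ℏ/(2Δx)
Δp_min = (1.055e-34 J·s) / (2 × 3.700e-09 m)
Δp_min = 1.425e-26 kg·m/s

A wave packet cannot have both a well-defined position and well-defined momentum.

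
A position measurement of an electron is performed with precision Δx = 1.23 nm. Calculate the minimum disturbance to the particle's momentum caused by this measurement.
4.287 × 10^-26 kg·m/s

The uncertainty principle implies that measuring position disturbs momentum:
ΔxΔp ≥ ℏ/2

When we measure position with precision Δx, we necessarily introduce a momentum uncertainty:
Δp ≥ ℏ/(2Δx)
Δp_min = (1.055e-34 J·s) / (2 × 1.230e-09 m)
Δp_min = 4.287e-26 kg·m/s

The more precisely we measure position, the greater the momentum disturbance.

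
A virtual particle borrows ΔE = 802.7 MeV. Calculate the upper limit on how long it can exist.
4.100 × 10^-25 s

Using the energy-time uncertainty principle:
ΔEΔt ≥ ℏ/2

For a virtual particle borrowing energy ΔE, the maximum lifetime is:
Δt_max = ℏ/(2ΔE)

Converting energy:
ΔE = 802.7 MeV = 1.286e-10 J

Δt_max = (1.055e-34 J·s) / (2 × 1.286e-10 J)
Δt_max = 4.100e-25 s = 4.100 × 10^-25 s

Virtual particles with higher borrowed energy exist for shorter times.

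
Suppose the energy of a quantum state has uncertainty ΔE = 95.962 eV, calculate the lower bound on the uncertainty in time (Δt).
3.430 as

Using the energy-time uncertainty principle:
ΔEΔt ≥ ℏ/2

The minimum uncertainty in time is:
Δt_min = ℏ/(2ΔE)
Δt_min = (1.055e-34 J·s) / (2 × 1.537e-17 J)
Δt_min = 3.430e-18 s = 3.430 as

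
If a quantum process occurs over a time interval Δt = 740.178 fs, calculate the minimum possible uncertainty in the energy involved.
444.631 μeV

Using the energy-time uncertainty principle:
ΔEΔt ≥ ℏ/2

The minimum uncertainty in energy is:
ΔE_min = ℏ/(2Δt)
ΔE_min = (1.055e-34 J·s) / (2 × 7.402e-13 s)
ΔE_min = 7.124e-23 J = 444.631 μeV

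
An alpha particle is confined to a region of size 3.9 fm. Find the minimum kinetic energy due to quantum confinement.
85.852 keV

Using the uncertainty principle:

1. Position uncertainty: Δx ≈ 3.900e-15 m
2. Minimum momentum uncertainty: Δp = ℏ/(2Δx) = 1.352e-20 kg·m/s
3. Minimum kinetic energy:
   KE = (Δp)²/(2m) = (1.352e-20)²/(2 × 6.645e-27 kg)
   KE = 1.375e-14 J = 85.852 keV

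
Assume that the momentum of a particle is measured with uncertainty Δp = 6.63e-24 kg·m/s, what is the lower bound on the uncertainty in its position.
7.953 pm

Using the Heisenberg uncertainty principle:
ΔxΔp ≥ ℏ/2

The minimum uncertainty in position is:
Δx_min = ℏ/(2Δp)
Δx_min = (1.055e-34 J·s) / (2 × 6.630e-24 kg·m/s)
Δx_min = 7.953e-12 m = 7.953 pm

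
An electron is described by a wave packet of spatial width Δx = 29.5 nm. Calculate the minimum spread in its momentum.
1.787 × 10^-27 kg·m/s

For a wave packet, the spatial width Δx and momentum spread Δp are related by the uncertainty principle:
ΔxΔp ≥ ℏ/2

The minimum momentum spread is:
Δp_min = ℏ/(2Δx)
Δp_min = (1.055e-34 J·s) / (2 × 2.950e-08 m)
Δp_min = 1.787e-27 kg·m/s

A wave packet cannot have both a well-defined position and well-defined momentum.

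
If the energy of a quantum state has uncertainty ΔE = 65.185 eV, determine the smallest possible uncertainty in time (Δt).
5.049 as

Using the energy-time uncertainty principle:
ΔEΔt ≥ ℏ/2

The minimum uncertainty in time is:
Δt_min = ℏ/(2ΔE)
Δt_min = (1.055e-34 J·s) / (2 × 1.044e-17 J)
Δt_min = 5.049e-18 s = 5.049 as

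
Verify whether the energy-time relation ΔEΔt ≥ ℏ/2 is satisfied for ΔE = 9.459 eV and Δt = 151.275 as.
Yes, it satisfies the uncertainty relation.

Calculate the product ΔEΔt:
ΔE = 9.459 eV = 1.515e-18 J
ΔEΔt = (1.515e-18 J) × (1.513e-16 s)
ΔEΔt = 2.293e-34 J·s

Compare to the minimum allowed value ℏ/2:
ℏ/2 = 5.273e-35 J·s

Since ΔEΔt = 2.293e-34 J·s ≥ 5.273e-35 J·s = ℏ/2,
this satisfies the uncertainty relation.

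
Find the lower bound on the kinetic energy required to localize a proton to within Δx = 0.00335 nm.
462.237 meV

Localizing a particle requires giving it sufficient momentum uncertainty:

1. From uncertainty principle: Δp ≥ ℏ/(2Δx)
   Δp_min = (1.055e-34 J·s) / (2 × 3.350e-12 m)
   Δp_min = 1.574e-23 kg·m/s

2. This momentum uncertainty corresponds to kinetic energy:
   KE ≈ (Δp)²/(2m) = (1.574e-23)²/(2 × 1.673e-27 kg)
   KE = 7.406e-20 J = 462.237 meV

Tighter localization requires more energy.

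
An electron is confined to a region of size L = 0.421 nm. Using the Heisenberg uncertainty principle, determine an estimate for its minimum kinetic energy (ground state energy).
53.740 meV

Using the uncertainty principle to estimate ground state energy:

1. The position uncertainty is approximately the confinement size:
   Δx ≈ L = 4.210e-10 m

2. From ΔxΔp ≥ ℏ/2, the minimum momentum uncertainty is:
   Δp ≈ ℏ/(2L) = 1.252e-25 kg·m/s

3. The kinetic energy is approximately:
   KE ≈ (Δp)²/(2m) = (1.252e-25)²/(2 × 9.109e-31 kg)
   KE ≈ 8.610e-21 J = 53.740 meV

This is an order-of-magnitude estimate of the ground state energy.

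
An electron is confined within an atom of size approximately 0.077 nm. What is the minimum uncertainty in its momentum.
6.848 × 10^-25 kg·m/s

Using the Heisenberg uncertainty principle:
ΔxΔp ≥ ℏ/2

With Δx ≈ L = 7.700e-11 m (the confinement size):
Δp_min = ℏ/(2Δx)
Δp_min = (1.055e-34 J·s) / (2 × 7.700e-11 m)
Δp_min = 6.848e-25 kg·m/s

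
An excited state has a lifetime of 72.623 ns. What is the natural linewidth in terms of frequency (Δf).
1.096 MHz

Using the energy-time uncertainty principle and E = hf:
ΔEΔt ≥ ℏ/2
hΔf·Δt ≥ ℏ/2

The minimum frequency uncertainty is:
Δf = ℏ/(2hτ) = 1/(4πτ)
Δf = 1/(4π × 7.262e-08 s)
Δf = 1.096e+06 Hz = 1.096 MHz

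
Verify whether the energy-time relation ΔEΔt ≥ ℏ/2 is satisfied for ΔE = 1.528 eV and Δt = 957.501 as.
Yes, it satisfies the uncertainty relation.

Calculate the product ΔEΔt:
ΔE = 1.528 eV = 2.448e-19 J
ΔEΔt = (2.448e-19 J) × (9.575e-16 s)
ΔEΔt = 2.344e-34 J·s

Compare to the minimum allowed value ℏ/2:
ℏ/2 = 5.273e-35 J·s

Since ΔEΔt = 2.344e-34 J·s ≥ 5.273e-35 J·s = ℏ/2,
this satisfies the uncertainty relation.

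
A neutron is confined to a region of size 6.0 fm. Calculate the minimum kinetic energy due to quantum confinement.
143.898 keV

Using the uncertainty principle:

1. Position uncertainty: Δx ≈ 6.000e-15 m
2. Minimum momentum uncertainty: Δp = ℏ/(2Δx) = 8.788e-21 kg·m/s
3. Minimum kinetic energy:
   KE = (Δp)²/(2m) = (8.788e-21)²/(2 × 1.675e-27 kg)
   KE = 2.305e-14 J = 143.898 keV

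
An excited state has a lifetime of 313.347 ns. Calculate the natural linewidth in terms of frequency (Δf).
253.960 kHz

Using the energy-time uncertainty principle and E = hf:
ΔEΔt ≥ ℏ/2
hΔf·Δt ≥ ℏ/2

The minimum frequency uncertainty is:
Δf = ℏ/(2hτ) = 1/(4πτ)
Δf = 1/(4π × 3.133e-07 s)
Δf = 2.540e+05 Hz = 253.960 kHz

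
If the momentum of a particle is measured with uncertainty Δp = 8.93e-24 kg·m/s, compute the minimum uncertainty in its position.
5.905 pm

Using the Heisenberg uncertainty principle:
ΔxΔp ≥ ℏ/2

The minimum uncertainty in position is:
Δx_min = ℏ/(2Δp)
Δx_min = (1.055e-34 J·s) / (2 × 8.930e-24 kg·m/s)
Δx_min = 5.905e-12 m = 5.905 pm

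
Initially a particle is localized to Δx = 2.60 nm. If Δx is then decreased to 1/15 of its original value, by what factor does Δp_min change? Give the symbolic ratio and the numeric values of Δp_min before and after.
Original Δp_min = 2.028 × 10^-26 kg·m/s; new Δp'_min = 3.042 × 10^-25 kg·m/s; ratio Δp'_min/Δp_min = 15.

From the uncertainty principle ΔxΔp ≥ ℏ/2, the minimum momentum uncertainty is Δp_min = ℏ/(2Δx).

Original (Δx = 2.60 nm = 2.600e-09 m):
Δp_min = (1.055e-34 J·s)/(2 × 2.600e-09 m) = 2.028e-26 kg·m/s

When Δx → (1/15)Δx:
Δp'_min = ℏ/(2 × (1/15)Δx) = 15 × ℏ/(2Δx) = 15 × Δp_min
Δp'_min = 15 × 2.028e-26 kg·m/s = 3.042e-25 kg·m/s

Since Δp_min ∝ 1/Δx, when Δx is decreased to 1/15 of its original value, Δp_min increases to 15 times its original value.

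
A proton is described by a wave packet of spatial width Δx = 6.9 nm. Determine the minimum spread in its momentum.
7.642 × 10^-27 kg·m/s

For a wave packet, the spatial width Δx and momentum spread Δp are related by the uncertainty principle:
ΔxΔp ≥ ℏ/2

The minimum momentum spread is:
Δp_min = ℏ/(2Δx)
Δp_min = (1.055e-34 J·s) / (2 × 6.900e-09 m)
Δp_min = 7.642e-27 kg·m/s

A wave packet cannot have both a well-defined position and well-defined momentum.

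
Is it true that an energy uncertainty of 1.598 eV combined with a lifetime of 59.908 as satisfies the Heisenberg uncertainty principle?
No, it violates the uncertainty relation.

Calculate the product ΔEΔt:
ΔE = 1.598 eV = 2.560e-19 J
ΔEΔt = (2.560e-19 J) × (5.991e-17 s)
ΔEΔt = 1.534e-35 J·s

Compare to the minimum allowed value ℏ/2:
ℏ/2 = 5.273e-35 J·s

Since ΔEΔt = 1.534e-35 J·s < 5.273e-35 J·s = ℏ/2,
this violates the uncertainty relation.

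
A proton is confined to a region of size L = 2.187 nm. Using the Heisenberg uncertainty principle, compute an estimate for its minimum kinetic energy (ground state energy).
1.085 μeV

Using the uncertainty principle to estimate ground state energy:

1. The position uncertainty is approximately the confinement size:
   Δx ≈ L = 2.187e-09 m

2. From ΔxΔp ≥ ℏ/2, the minimum momentum uncertainty is:
   Δp ≈ ℏ/(2L) = 2.411e-26 kg·m/s

3. The kinetic energy is approximately:
   KE ≈ (Δp)²/(2m) = (2.411e-26)²/(2 × 1.673e-27 kg)
   KE ≈ 1.738e-25 J = 1.085 μeV

This is an order-of-magnitude estimate of the ground state energy.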